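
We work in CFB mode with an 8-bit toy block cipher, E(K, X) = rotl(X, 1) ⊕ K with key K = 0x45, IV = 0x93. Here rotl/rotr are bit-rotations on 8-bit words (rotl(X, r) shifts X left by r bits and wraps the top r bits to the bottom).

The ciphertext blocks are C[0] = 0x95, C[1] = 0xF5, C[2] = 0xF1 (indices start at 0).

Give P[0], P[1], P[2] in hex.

P[0] = 0xF7, P[1] = 0x9B, P[2] = 0x5F

CFB decryption: P_i = C_i ⊕ E(K, C_{i−1}), with C_{−1} = IV.
P[0]: E(K, 0x93) = 0x62; 0x95 ⊕ 0x62 = 0xF7.
P[1]: E(K, 0x95) = 0x6E; 0xF5 ⊕ 0x6E = 0x9B.
P[2]: E(K, 0xF5) = 0xAE; 0xF1 ⊕ 0xAE = 0x5F.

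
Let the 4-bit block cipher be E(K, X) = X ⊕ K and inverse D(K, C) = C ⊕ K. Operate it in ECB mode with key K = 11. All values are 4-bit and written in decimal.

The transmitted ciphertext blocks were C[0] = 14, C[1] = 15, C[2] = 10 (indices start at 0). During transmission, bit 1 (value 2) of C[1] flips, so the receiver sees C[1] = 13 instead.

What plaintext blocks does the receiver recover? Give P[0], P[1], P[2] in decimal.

ECB decryption: P_i = D(K, C_i).
Only C[1] changed, to 13. In ECB, a change in C_i affects only P_i. Decrypting the received ciphertext:
P[0]: D(K, 14) = 5.
P[1]: D(K, 13) = 6.
P[2]: D(K, 10) = 1.
Blocks that differ from the original plaintext: P[1].

P[0] = 5, P[1] = 6, P[2] = 1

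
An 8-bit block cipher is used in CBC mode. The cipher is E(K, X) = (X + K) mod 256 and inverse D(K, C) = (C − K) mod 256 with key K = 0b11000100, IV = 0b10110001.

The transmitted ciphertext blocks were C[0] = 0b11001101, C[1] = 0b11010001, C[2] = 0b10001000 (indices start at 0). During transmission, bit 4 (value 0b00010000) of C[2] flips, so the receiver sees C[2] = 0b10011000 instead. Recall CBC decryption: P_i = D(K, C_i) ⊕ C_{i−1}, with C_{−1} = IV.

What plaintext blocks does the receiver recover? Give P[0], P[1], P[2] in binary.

Only C[2] changed, to 0b10011000. In CBC, a change in C_i garbles P_i and flips the same bit in P_{i+1}. Decrypting the received ciphertext:
P[0]: D(K, 0b11001101) = 0b00001001; 0b00001001 ⊕ 0b10110001 = 0b10111000.
P[1]: D(K, 0b11010001) = 0b00001101; 0b00001101 ⊕ 0b11001101 = 0b11000000.
P[2]: D(K, 0b10011000) = 0b11010100; 0b11010100 ⊕ 0b11010001 = 0b00000101.
Blocks that differ from the original plaintext: P[2].

P[0] = 0b10111000, P[1] = 0b11000000, P[2] = 0b00000101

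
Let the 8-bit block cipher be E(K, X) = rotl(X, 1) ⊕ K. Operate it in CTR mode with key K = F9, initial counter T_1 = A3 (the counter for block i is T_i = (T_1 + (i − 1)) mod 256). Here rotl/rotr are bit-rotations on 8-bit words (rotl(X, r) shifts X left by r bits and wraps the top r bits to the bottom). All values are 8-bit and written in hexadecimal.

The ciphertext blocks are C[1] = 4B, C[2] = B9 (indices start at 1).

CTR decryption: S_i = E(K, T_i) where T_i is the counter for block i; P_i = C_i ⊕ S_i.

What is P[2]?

P[2] = 09

P[2]: T = A4, S = E(K, T) = B0; B9 ⊕ B0 = 09.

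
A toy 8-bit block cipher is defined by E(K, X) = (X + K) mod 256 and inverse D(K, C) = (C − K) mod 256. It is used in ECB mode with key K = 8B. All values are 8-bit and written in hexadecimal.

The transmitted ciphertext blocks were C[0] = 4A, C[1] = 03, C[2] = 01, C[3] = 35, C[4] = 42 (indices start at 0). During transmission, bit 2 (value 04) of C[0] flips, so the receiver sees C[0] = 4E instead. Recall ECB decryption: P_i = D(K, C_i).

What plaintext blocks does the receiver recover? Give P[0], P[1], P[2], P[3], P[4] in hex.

P[0] = C3, P[1] = 78, P[2] = 76, P[3] = AA, P[4] = B7

Only C[0] changed, to 4E. In ECB, a change in C_i affects only P_i. Decrypting the received ciphertext:
P[0]: D(K, 4E) = C3.
P[1]: D(K, 03) = 78.
P[2]: D(K, 01) = 76.
P[3]: D(K, 35) = AA.
P[4]: D(K, 42) = B7.
Blocks that differ from the original plaintext: P[0].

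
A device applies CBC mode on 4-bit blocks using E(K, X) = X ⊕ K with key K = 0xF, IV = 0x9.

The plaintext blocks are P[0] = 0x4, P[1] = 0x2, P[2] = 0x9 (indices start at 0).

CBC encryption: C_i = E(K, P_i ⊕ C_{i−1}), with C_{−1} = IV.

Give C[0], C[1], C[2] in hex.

C[0] = 0x2, C[1] = 0xF, C[2] = 0x9

C[0]: P[0] ⊕ 0x9 = 0xD; E(K, 0xD) = 0x2.
C[1]: P[1] ⊕ 0x2 = 0x0; E(K, 0x0) = 0xF.
C[2]: P[2] ⊕ 0xF = 0x6; E(K, 0x6) = 0x9.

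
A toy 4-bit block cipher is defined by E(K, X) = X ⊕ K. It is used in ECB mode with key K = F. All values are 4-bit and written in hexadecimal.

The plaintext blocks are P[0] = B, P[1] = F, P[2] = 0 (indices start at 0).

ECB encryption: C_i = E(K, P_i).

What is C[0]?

C[0]: E(K, B) = 4.

C[0] = 4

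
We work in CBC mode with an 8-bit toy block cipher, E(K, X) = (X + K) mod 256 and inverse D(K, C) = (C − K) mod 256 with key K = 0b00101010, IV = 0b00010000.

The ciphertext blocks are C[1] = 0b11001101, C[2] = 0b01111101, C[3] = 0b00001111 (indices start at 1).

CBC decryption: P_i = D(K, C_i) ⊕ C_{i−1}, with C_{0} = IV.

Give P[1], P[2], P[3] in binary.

P[1] = 0b10110011, P[2] = 0b10011110, P[3] = 0b10011000

P[1]: D(K, 0b11001101) = 0b10100011; 0b10100011 ⊕ 0b00010000 = 0b10110011.
P[2]: D(K, 0b01111101) = 0b01010011; 0b01010011 ⊕ 0b11001101 = 0b10011110.
P[3]: D(K, 0b00001111) = 0b11100101; 0b11100101 ⊕ 0b01111101 = 0b10011000.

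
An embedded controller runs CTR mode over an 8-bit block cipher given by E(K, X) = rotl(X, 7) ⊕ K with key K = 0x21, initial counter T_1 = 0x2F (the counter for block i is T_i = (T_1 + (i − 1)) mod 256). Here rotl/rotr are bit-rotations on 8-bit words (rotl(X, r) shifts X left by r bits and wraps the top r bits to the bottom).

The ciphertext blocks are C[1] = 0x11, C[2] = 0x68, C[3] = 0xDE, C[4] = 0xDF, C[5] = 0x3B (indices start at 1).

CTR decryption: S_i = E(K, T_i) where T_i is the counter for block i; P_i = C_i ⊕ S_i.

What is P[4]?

P[4]: T = 0x32, S = E(K, T) = 0x38; 0xDF ⊕ 0x38 = 0xE7.

P[4] = 0xE7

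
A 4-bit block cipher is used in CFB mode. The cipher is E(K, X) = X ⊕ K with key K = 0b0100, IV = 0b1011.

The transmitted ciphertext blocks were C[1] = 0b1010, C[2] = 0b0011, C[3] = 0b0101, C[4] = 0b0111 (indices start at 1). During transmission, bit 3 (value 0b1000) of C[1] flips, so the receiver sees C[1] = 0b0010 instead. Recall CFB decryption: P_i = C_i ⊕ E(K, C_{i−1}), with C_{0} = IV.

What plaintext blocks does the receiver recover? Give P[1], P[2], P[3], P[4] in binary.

P[1] = 0b1101, P[2] = 0b0101, P[3] = 0b0010, P[4] = 0b0110

Only C[1] changed, to 0b0010. In CFB, a change in C_i flips the same bit in P_i and garbles P_{i+1}. Decrypting the received ciphertext:
P[1]: E(K, 0b1011) = 0b1111; 0b0010 ⊕ 0b1111 = 0b1101.
P[2]: E(K, 0b0010) = 0b0110; 0b0011 ⊕ 0b0110 = 0b0101.
P[3]: E(K, 0b0011) = 0b0111; 0b0101 ⊕ 0b0111 = 0b0010.
P[4]: E(K, 0b0101) = 0b0001; 0b0111 ⊕ 0b0001 = 0b0110.
Blocks that differ from the original plaintext: P[1], P[2].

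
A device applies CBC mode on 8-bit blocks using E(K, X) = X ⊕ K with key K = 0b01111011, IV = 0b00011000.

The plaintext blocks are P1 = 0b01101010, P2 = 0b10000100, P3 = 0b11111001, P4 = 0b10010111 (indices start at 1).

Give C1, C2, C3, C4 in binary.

CBC encryption: C_i = E(K, P_i ⊕ C_{i−1}), with C_{0} = IV.
C1: P1 ⊕ 0b00011000 = 0b01110010; E(K, 0b01110010) = 0b00001001.
C2: P2 ⊕ 0b00001001 = 0b10001101; E(K, 0b10001101) = 0b11110110.
C3: P3 ⊕ 0b11110110 = 0b00001111; E(K, 0b00001111) = 0b01110100.
C4: P4 ⊕ 0b01110100 = 0b11100011; E(K, 0b11100011) = 0b10011000.

C1 = 0b00001001, C2 = 0b11110110, C3 = 0b01110100, C4 = 0b10011000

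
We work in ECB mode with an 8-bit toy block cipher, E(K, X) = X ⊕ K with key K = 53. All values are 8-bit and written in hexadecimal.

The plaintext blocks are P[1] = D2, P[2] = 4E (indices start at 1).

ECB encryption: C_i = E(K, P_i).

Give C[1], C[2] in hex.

C[1]: E(K, D2) = 81.
C[2]: E(K, 4E) = 1D.

C[1] = 81, C[2] = 1D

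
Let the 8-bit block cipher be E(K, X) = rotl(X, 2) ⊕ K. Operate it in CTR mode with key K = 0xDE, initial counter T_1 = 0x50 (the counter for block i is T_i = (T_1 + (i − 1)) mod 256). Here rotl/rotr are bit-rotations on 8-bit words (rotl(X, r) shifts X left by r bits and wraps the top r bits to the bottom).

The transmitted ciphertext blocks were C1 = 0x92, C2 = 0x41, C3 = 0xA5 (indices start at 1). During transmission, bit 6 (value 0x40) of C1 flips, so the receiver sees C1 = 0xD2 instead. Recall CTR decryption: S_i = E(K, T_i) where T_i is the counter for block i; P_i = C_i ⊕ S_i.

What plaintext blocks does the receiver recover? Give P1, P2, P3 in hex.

P1 = 0x4D, P2 = 0xDA, P3 = 0x32

Only C1 changed, to 0xD2. In CTR, a change in C_i flips the same bit in P_i only; the keystream is unaffected. Decrypting the received ciphertext:
P1: T = 0x50, S = E(K, T) = 0x9F; 0xD2 ⊕ 0x9F = 0x4D.
P2: T = 0x51, S = E(K, T) = 0x9B; 0x41 ⊕ 0x9B = 0xDA.
P3: T = 0x52, S = E(K, T) = 0x97; 0xA5 ⊕ 0x97 = 0x32.
Blocks that differ from the original plaintext: P1.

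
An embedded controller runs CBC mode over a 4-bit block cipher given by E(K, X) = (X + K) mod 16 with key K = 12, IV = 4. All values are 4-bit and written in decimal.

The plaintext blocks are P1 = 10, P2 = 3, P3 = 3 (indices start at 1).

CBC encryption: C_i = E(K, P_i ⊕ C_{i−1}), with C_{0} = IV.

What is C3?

C1: P1 ⊕ 4 = 14; E(K, 14) = 10.
C2: P2 ⊕ 10 = 9; E(K, 9) = 5.
C3: P3 ⊕ 5 = 6; E(K, 6) = 2.

C3 = 2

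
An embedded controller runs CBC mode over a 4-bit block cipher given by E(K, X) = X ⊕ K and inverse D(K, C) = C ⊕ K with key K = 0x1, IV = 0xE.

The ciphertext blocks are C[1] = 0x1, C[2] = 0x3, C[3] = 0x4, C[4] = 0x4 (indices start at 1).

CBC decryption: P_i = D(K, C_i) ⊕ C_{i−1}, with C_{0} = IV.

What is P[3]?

P[3] = 0x6

P[3]: D(K, 0x4) = 0x5; 0x5 ⊕ 0x3 = 0x6.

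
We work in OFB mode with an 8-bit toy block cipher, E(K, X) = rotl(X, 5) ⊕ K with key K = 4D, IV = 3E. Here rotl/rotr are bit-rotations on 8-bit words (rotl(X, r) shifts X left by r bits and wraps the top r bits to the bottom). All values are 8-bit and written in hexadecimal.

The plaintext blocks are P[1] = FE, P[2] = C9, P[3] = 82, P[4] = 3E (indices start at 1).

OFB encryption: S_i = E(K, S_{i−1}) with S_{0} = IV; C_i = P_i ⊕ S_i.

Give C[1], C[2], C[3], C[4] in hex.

C[1] = 74, C[2] = D5, C[3] = 4C, C[4] = AA

C[1]: S = E(K, 3E) = 8A; FE ⊕ 8A = 74.
C[2]: S = E(K, 8A) = 1C; C9 ⊕ 1C = D5.
C[3]: S = E(K, 1C) = CE; 82 ⊕ CE = 4C.
C[4]: S = E(K, CE) = 94; 3E ⊕ 94 = AA.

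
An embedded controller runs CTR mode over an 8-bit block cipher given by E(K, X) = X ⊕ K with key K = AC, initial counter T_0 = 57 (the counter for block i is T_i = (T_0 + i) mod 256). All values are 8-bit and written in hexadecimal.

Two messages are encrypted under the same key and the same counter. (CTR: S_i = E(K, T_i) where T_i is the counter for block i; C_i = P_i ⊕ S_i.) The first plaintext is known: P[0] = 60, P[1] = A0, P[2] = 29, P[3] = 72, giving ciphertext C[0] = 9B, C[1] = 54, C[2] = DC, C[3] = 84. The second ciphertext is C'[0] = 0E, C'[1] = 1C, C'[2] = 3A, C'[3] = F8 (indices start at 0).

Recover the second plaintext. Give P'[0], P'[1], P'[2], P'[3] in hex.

In CTR with a reused counter, both messages share the same keystream S_i, so C_i ⊕ C'_i = P_i ⊕ P'_i and thus P'_i = P_i ⊕ C_i ⊕ C'_i.
P'[0]: 60 ⊕ 9B ⊕ 0E = F5.
P'[1]: A0 ⊕ 54 ⊕ 1C = E8.
P'[2]: 29 ⊕ DC ⊕ 3A = CF.
P'[3]: 72 ⊕ 84 ⊕ F8 = 0E.

P'[0] = F5, P'[1] = E8, P'[2] = CF, P'[3] = 0E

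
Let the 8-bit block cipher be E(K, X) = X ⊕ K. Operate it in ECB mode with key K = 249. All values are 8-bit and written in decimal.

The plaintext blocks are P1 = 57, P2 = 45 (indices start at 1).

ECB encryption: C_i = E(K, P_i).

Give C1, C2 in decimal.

C1: E(K, 57) = 192.
C2: E(K, 45) = 212.

C1 = 192, C2 = 212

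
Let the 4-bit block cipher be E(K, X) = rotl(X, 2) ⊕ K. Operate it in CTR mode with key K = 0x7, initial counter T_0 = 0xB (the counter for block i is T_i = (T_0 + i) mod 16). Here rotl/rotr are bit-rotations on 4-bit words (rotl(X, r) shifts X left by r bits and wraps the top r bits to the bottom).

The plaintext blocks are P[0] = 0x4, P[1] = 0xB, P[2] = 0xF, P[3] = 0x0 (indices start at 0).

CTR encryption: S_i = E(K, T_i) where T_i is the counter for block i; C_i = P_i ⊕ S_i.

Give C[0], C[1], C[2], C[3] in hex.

C[0]: T = 0xB, S = E(K, T) = 0x9; 0x4 ⊕ 0x9 = 0xD.
C[1]: T = 0xC, S = E(K, T) = 0x4; 0xB ⊕ 0x4 = 0xF.
C[2]: T = 0xD, S = E(K, T) = 0x0; 0xF ⊕ 0x0 = 0xF.
C[3]: T = 0xE, S = E(K, T) = 0xC; 0x0 ⊕ 0xC = 0xC.

C[0] = 0xD, C[1] = 0xF, C[2] = 0xF, C[3] = 0xC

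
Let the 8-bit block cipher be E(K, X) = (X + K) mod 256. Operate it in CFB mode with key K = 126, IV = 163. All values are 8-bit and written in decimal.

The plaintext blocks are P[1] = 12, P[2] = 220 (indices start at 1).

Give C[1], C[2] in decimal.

CFB encryption: C_i = P_i ⊕ E(K, C_{i−1}), with C_{0} = IV.
C[1]: E(K, 163) = 33; 12 ⊕ 33 = 45.
C[2]: E(K, 45) = 171; 220 ⊕ 171 = 119.

C[1] = 45, C[2] = 119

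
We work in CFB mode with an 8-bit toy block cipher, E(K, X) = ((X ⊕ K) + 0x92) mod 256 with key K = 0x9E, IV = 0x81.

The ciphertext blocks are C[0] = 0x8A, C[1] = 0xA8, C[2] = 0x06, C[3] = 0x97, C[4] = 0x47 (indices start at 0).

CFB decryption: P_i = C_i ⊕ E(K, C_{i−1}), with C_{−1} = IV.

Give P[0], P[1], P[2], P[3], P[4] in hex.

P[0] = 0x3B, P[1] = 0x0E, P[2] = 0xCE, P[3] = 0xBD, P[4] = 0xDC

P[0]: E(K, 0x81) = 0xB1; 0x8A ⊕ 0xB1 = 0x3B.
P[1]: E(K, 0x8A) = 0xA6; 0xA8 ⊕ 0xA6 = 0x0E.
P[2]: E(K, 0xA8) = 0xC8; 0x06 ⊕ 0xC8 = 0xCE.
P[3]: E(K, 0x06) = 0x2A; 0x97 ⊕ 0x2A = 0xBD.
P[4]: E(K, 0x97) = 0x9B; 0x47 ⊕ 0x9B = 0xDC.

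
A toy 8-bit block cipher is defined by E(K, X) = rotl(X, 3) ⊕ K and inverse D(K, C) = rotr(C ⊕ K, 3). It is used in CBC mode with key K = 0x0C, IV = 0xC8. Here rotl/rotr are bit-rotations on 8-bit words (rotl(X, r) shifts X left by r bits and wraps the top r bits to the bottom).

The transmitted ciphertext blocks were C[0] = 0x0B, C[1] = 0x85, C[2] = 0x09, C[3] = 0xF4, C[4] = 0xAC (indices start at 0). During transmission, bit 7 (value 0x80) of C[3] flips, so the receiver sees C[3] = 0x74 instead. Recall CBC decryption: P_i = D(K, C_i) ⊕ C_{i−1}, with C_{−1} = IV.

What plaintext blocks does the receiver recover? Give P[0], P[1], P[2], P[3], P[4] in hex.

Only C[3] changed, to 0x74. In CBC, a change in C_i garbles P_i and flips the same bit in P_{i+1}. Decrypting the received ciphertext:
P[0]: D(K, 0x0B) = 0xE0; 0xE0 ⊕ 0xC8 = 0x28.
P[1]: D(K, 0x85) = 0x31; 0x31 ⊕ 0x0B = 0x3A.
P[2]: D(K, 0x09) = 0xA0; 0xA0 ⊕ 0x85 = 0x25.
P[3]: D(K, 0x74) = 0x0F; 0x0F ⊕ 0x09 = 0x06.
P[4]: D(K, 0xAC) = 0x14; 0x14 ⊕ 0x74 = 0x60.
Blocks that differ from the original plaintext: P[3], P[4].

P[0] = 0x28, P[1] = 0x3A, P[2] = 0x25, P[3] = 0x06, P[4] = 0x60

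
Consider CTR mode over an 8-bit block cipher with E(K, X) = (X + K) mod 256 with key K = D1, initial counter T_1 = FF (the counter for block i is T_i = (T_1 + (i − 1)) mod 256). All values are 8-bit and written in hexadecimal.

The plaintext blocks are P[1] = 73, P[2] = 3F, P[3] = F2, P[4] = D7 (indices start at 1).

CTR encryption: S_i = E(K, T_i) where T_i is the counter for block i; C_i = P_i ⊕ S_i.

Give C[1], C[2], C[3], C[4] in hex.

C[1] = A3, C[2] = EE, C[3] = 20, C[4] = 04

C[1]: T = FF, S = E(K, T) = D0; 73 ⊕ D0 = A3.
C[2]: T = 00, S = E(K, T) = D1; 3F ⊕ D1 = EE.
C[3]: T = 01, S = E(K, T) = D2; F2 ⊕ D2 = 20.
C[4]: T = 02, S = E(K, T) = D3; D7 ⊕ D3 = 04.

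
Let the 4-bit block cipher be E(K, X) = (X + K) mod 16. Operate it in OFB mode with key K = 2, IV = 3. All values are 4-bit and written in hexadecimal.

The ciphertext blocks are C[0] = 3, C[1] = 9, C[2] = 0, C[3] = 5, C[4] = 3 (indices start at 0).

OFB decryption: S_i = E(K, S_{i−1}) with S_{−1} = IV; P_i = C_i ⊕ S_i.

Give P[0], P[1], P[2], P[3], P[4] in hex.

P[0] = 6, P[1] = E, P[2] = 9, P[3] = E, P[4] = E

P[0]: S = E(K, 3) = 5; 3 ⊕ 5 = 6.
P[1]: S = E(K, 5) = 7; 9 ⊕ 7 = E.
P[2]: S = E(K, 7) = 9; 0 ⊕ 9 = 9.
P[3]: S = E(K, 9) = B; 5 ⊕ B = E.
P[4]: S = E(K, B) = D; 3 ⊕ D = E.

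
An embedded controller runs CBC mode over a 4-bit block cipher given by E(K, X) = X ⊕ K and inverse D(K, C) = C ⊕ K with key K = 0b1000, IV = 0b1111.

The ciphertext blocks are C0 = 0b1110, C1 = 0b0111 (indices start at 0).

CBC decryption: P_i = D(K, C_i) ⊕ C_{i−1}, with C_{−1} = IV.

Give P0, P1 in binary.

P0: D(K, 0b1110) = 0b0110; 0b0110 ⊕ 0b1111 = 0b1001.
P1: D(K, 0b0111) = 0b1111; 0b1111 ⊕ 0b1110 = 0b0001.

P0 = 0b1001, P1 = 0b0001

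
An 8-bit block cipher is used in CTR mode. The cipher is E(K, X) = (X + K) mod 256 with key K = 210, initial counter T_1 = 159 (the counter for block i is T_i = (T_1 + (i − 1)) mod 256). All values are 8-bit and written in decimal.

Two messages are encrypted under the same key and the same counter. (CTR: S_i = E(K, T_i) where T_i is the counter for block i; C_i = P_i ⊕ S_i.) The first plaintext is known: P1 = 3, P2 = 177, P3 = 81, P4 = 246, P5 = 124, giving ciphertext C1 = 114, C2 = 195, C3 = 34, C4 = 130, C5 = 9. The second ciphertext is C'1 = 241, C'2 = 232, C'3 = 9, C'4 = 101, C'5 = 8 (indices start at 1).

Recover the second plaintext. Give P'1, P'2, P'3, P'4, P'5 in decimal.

P'1 = 128, P'2 = 154, P'3 = 122, P'4 = 17, P'5 = 125

In CTR with a reused counter, both messages share the same keystream S_i, so C_i ⊕ C'_i = P_i ⊕ P'_i and thus P'_i = P_i ⊕ C_i ⊕ C'_i.
P'1: 3 ⊕ 114 ⊕ 241 = 128.
P'2: 177 ⊕ 195 ⊕ 232 = 154.
P'3: 81 ⊕ 34 ⊕ 9 = 122.
P'4: 246 ⊕ 130 ⊕ 101 = 17.
P'5: 124 ⊕ 9 ⊕ 8 = 125.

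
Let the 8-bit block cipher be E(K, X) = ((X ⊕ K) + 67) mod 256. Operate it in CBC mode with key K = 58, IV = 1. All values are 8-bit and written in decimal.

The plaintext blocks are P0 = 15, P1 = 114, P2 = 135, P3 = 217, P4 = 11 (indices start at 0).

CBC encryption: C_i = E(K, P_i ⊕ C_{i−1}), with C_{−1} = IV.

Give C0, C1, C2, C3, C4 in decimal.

C0 = 119, C1 = 130, C2 = 130, C3 = 164, C4 = 216

C0: P0 ⊕ 1 = 14; E(K, 14) = 119.
C1: P1 ⊕ 119 = 5; E(K, 5) = 130.
C2: P2 ⊕ 130 = 5; E(K, 5) = 130.
C3: P3 ⊕ 130 = 91; E(K, 91) = 164.
C4: P4 ⊕ 164 = 175; E(K, 175) = 216.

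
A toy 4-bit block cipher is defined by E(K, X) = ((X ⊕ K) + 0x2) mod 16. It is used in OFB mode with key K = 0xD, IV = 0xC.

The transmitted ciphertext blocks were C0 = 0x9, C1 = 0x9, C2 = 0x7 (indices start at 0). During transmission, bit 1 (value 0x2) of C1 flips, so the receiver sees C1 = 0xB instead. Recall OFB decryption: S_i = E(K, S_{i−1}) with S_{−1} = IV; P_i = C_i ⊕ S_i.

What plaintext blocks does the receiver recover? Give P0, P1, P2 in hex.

Only C1 changed, to 0xB. In OFB, a change in C_i flips the same bit in P_i only; the keystream is unaffected. Decrypting the received ciphertext:
P0: S = E(K, 0xC) = 0x3; 0x9 ⊕ 0x3 = 0xA.
P1: S = E(K, 0x3) = 0x0; 0xB ⊕ 0x0 = 0xB.
P2: S = E(K, 0x0) = 0xF; 0x7 ⊕ 0xF = 0x8.
Blocks that differ from the original plaintext: P1.

P0 = 0xA, P1 = 0xB, P2 = 0x8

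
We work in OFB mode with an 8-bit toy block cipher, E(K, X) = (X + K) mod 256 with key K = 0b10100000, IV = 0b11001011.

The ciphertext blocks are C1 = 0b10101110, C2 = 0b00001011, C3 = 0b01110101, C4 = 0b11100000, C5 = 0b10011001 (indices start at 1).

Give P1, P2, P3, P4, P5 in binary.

OFB decryption: S_i = E(K, S_{i−1}) with S_{0} = IV; P_i = C_i ⊕ S_i.
P1: S = E(K, 0b11001011) = 0b01101011; 0b10101110 ⊕ 0b01101011 = 0b11000101.
P2: S = E(K, 0b01101011) = 0b00001011; 0b00001011 ⊕ 0b00001011 = 0b00000000.
P3: S = E(K, 0b00001011) = 0b10101011; 0b01110101 ⊕ 0b10101011 = 0b11011110.
P4: S = E(K, 0b10101011) = 0b01001011; 0b11100000 ⊕ 0b01001011 = 0b10101011.
P5: S = E(K, 0b01001011) = 0b11101011; 0b10011001 ⊕ 0b11101011 = 0b01110010.

P1 = 0b11000101, P2 = 0b00000000, P3 = 0b11011110, P4 = 0b10101011, P5 = 0b01110010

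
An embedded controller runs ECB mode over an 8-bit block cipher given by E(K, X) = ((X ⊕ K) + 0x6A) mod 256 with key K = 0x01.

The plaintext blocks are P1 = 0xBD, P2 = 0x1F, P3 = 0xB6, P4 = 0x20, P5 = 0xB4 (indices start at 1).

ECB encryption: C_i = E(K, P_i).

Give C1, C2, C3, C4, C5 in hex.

C1: E(K, 0xBD) = 0x26.
C2: E(K, 0x1F) = 0x88.
C3: E(K, 0xB6) = 0x21.
C4: E(K, 0x20) = 0x8B.
C5: E(K, 0xB4) = 0x1F.

C1 = 0x26, C2 = 0x88, C3 = 0x21, C4 = 0x8B, C5 = 0x1F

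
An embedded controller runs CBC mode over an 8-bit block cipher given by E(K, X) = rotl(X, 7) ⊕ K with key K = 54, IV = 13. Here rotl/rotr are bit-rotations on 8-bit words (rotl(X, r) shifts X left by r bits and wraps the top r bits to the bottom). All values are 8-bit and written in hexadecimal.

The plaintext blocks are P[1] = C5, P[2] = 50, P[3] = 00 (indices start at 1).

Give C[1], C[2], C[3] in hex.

C[1] = 3F, C[2] = E3, C[3] = A5

CBC encryption: C_i = E(K, P_i ⊕ C_{i−1}), with C_{0} = IV.
C[1]: P[1] ⊕ 13 = D6; E(K, D6) = 3F.
C[2]: P[2] ⊕ 3F = 6F; E(K, 6F) = E3.
C[3]: P[3] ⊕ E3 = E3; E(K, E3) = A5.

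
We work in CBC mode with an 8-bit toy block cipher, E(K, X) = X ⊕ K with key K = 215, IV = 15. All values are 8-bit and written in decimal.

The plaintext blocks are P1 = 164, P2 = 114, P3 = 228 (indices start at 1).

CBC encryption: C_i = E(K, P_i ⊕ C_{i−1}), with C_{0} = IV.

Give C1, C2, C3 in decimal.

C1: P1 ⊕ 15 = 171; E(K, 171) = 124.
C2: P2 ⊕ 124 = 14; E(K, 14) = 217.
C3: P3 ⊕ 217 = 61; E(K, 61) = 234.

C1 = 124, C2 = 217, C3 = 234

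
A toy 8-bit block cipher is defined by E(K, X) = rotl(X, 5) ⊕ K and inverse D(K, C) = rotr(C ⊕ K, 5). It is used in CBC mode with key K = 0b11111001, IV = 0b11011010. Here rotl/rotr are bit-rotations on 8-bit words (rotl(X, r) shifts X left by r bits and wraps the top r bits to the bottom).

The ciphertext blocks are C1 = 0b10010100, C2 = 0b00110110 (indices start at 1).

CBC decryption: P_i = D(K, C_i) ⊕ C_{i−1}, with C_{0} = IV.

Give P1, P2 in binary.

P1: D(K, 0b10010100) = 0b01101011; 0b01101011 ⊕ 0b11011010 = 0b10110001.
P2: D(K, 0b00110110) = 0b01111110; 0b01111110 ⊕ 0b10010100 = 0b11101010.

P1 = 0b10110001, P2 = 0b11101010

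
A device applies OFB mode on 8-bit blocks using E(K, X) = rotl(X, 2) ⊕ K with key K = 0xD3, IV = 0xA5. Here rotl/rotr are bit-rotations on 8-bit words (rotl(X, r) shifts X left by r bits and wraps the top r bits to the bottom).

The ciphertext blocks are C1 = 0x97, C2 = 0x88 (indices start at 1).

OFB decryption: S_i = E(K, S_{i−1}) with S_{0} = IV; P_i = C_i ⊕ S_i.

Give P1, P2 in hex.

P1 = 0xD2, P2 = 0x4E

P1: S = E(K, 0xA5) = 0x45; 0x97 ⊕ 0x45 = 0xD2.
P2: S = E(K, 0x45) = 0xC6; 0x88 ⊕ 0xC6 = 0x4E.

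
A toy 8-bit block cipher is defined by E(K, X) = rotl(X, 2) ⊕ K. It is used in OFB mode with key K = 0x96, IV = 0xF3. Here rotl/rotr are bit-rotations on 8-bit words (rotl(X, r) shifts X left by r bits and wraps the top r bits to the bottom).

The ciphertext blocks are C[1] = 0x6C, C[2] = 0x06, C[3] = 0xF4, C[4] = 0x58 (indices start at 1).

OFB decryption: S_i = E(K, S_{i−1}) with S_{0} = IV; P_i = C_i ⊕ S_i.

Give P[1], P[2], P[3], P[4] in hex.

P[1] = 0x35, P[2] = 0xF5, P[3] = 0xAD, P[4] = 0xAB

P[1]: S = E(K, 0xF3) = 0x59; 0x6C ⊕ 0x59 = 0x35.
P[2]: S = E(K, 0x59) = 0xF3; 0x06 ⊕ 0xF3 = 0xF5.
P[3]: S = E(K, 0xF3) = 0x59; 0xF4 ⊕ 0x59 = 0xAD.
P[4]: S = E(K, 0x59) = 0xF3; 0x58 ⊕ 0xF3 = 0xAB.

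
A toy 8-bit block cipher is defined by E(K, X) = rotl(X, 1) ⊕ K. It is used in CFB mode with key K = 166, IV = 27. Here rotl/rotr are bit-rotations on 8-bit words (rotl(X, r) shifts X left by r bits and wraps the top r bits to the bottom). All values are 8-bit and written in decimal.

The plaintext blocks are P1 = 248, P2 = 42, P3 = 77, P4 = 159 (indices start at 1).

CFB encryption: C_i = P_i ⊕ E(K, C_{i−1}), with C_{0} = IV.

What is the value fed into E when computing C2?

104

C1: E(K, 27) = 144; 248 ⊕ 144 = 104.
C2: E(K, 104) = 118; 42 ⊕ 118 = 92.
So the input to E for block 2 is 104.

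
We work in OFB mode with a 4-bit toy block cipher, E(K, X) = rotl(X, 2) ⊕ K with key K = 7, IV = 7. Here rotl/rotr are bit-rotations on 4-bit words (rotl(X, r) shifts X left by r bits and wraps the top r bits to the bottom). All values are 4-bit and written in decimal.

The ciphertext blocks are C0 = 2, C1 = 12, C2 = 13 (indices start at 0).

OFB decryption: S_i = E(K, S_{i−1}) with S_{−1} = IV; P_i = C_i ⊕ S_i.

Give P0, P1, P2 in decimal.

P0 = 8, P1 = 1, P2 = 13

P0: S = E(K, 7) = 10; 2 ⊕ 10 = 8.
P1: S = E(K, 10) = 13; 12 ⊕ 13 = 1.
P2: S = E(K, 13) = 0; 13 ⊕ 0 = 13.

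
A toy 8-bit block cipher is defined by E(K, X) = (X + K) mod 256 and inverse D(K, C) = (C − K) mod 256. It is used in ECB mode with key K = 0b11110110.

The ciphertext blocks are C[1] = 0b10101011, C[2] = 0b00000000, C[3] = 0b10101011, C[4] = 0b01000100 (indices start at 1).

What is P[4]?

P[4] = 0b01001110

ECB decryption: P_i = D(K, C_i).
P[4]: D(K, 0b01000100) = 0b01001110.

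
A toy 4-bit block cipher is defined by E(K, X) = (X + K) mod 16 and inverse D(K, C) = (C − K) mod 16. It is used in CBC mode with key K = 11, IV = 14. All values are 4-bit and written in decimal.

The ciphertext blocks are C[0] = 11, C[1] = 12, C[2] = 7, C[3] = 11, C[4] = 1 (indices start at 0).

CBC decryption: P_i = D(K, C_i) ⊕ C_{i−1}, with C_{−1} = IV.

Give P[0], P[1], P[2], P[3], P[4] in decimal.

P[0]: D(K, 11) = 0; 0 ⊕ 14 = 14.
P[1]: D(K, 12) = 1; 1 ⊕ 11 = 10.
P[2]: D(K, 7) = 12; 12 ⊕ 12 = 0.
P[3]: D(K, 11) = 0; 0 ⊕ 7 = 7.
P[4]: D(K, 1) = 6; 6 ⊕ 11 = 13.

P[0] = 14, P[1] = 10, P[2] = 0, P[3] = 7, P[4] = 13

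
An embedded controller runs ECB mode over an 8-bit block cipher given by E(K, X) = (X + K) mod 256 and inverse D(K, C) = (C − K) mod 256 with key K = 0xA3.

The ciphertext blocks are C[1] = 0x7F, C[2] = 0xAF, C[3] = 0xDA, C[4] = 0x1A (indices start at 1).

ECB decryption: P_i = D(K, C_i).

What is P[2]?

P[2] = 0x0C

P[2]: D(K, 0xAF) = 0x0C.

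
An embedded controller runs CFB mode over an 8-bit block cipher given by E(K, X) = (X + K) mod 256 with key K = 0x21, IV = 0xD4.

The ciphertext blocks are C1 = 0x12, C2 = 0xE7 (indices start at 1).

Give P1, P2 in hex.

P1 = 0xE7, P2 = 0xD4

CFB decryption: P_i = C_i ⊕ E(K, C_{i−1}), with C_{0} = IV.
P1: E(K, 0xD4) = 0xF5; 0x12 ⊕ 0xF5 = 0xE7.
P2: E(K, 0x12) = 0x33; 0xE7 ⊕ 0x33 = 0xD4.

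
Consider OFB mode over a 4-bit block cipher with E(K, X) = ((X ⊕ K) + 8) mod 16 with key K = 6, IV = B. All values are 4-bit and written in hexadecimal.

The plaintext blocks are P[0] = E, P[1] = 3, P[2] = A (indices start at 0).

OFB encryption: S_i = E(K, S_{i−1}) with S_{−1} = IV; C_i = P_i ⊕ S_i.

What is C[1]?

C[1] = 8

C[0]: S = E(K, B) = 5; E ⊕ 5 = B.
C[1]: S = E(K, 5) = B; 3 ⊕ B = 8.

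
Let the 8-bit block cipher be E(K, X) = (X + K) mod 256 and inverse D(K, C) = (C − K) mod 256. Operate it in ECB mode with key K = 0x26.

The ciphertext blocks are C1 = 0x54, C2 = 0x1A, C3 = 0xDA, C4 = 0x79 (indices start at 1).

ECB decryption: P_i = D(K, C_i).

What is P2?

P2: D(K, 0x1A) = 0xF4.

P2 = 0xF4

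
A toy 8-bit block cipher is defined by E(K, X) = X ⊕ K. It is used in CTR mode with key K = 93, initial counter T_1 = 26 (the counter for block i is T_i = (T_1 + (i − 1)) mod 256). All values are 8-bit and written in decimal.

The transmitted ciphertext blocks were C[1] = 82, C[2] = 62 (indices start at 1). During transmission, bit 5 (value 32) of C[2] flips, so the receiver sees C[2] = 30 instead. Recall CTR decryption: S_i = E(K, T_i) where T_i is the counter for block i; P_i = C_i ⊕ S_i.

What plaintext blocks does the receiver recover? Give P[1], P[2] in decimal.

Only C[2] changed, to 30. In CTR, a change in C_i flips the same bit in P_i only; the keystream is unaffected. Decrypting the received ciphertext:
P[1]: T = 26, S = E(K, T) = 71; 82 ⊕ 71 = 21.
P[2]: T = 27, S = E(K, T) = 70; 30 ⊕ 70 = 88.
Blocks that differ from the original plaintext: P[2].

P[1] = 21, P[2] = 88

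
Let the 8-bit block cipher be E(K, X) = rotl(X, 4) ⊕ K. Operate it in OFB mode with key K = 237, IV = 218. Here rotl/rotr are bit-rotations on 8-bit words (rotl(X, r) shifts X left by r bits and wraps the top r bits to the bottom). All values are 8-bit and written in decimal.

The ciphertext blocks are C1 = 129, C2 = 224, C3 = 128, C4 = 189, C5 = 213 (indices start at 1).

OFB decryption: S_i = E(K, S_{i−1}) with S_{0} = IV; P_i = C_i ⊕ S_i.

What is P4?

P4 = 103

P1: S = E(K, 218) = 64; 129 ⊕ 64 = 193.
P2: S = E(K, 64) = 233; 224 ⊕ 233 = 9.
P3: S = E(K, 233) = 115; 128 ⊕ 115 = 243.
P4: S = E(K, 115) = 218; 189 ⊕ 218 = 103.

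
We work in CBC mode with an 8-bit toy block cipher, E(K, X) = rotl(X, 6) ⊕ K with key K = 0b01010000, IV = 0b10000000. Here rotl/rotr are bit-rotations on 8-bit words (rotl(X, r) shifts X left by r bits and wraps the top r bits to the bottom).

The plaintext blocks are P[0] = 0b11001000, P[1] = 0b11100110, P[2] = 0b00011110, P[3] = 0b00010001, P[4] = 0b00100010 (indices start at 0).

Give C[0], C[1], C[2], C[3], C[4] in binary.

CBC encryption: C_i = E(K, P_i ⊕ C_{i−1}), with C_{−1} = IV.
C[0]: P[0] ⊕ 0b10000000 = 0b01001000; E(K, 0b01001000) = 0b01000010.
C[1]: P[1] ⊕ 0b01000010 = 0b10100100; E(K, 0b10100100) = 0b01111001.
C[2]: P[2] ⊕ 0b01111001 = 0b01100111; E(K, 0b01100111) = 0b10001001.
C[3]: P[3] ⊕ 0b10001001 = 0b10011000; E(K, 0b10011000) = 0b01110110.
C[4]: P[4] ⊕ 0b01110110 = 0b01010100; E(K, 0b01010100) = 0b01000101.

C[0] = 0b01000010, C[1] = 0b01111001, C[2] = 0b10001001, C[3] = 0b01110110, C[4] = 0b01000101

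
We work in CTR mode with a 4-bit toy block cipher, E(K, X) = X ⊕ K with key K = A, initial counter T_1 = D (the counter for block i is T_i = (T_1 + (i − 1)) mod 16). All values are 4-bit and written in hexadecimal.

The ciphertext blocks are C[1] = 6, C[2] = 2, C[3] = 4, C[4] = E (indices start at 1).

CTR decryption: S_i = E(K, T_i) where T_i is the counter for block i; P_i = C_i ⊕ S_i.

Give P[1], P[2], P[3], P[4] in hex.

P[1] = 1, P[2] = 6, P[3] = 1, P[4] = 4

P[1]: T = D, S = E(K, T) = 7; 6 ⊕ 7 = 1.
P[2]: T = E, S = E(K, T) = 4; 2 ⊕ 4 = 6.
P[3]: T = F, S = E(K, T) = 5; 4 ⊕ 5 = 1.
P[4]: T = 0, S = E(K, T) = A; E ⊕ A = 4.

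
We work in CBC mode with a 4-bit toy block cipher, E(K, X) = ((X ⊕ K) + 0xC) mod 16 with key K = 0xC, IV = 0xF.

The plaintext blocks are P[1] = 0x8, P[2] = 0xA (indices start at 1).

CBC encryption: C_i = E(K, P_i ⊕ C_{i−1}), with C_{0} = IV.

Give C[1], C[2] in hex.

C[1]: P[1] ⊕ 0xF = 0x7; E(K, 0x7) = 0x7.
C[2]: P[2] ⊕ 0x7 = 0xD; E(K, 0xD) = 0xD.

C[1] = 0x7, C[2] = 0xD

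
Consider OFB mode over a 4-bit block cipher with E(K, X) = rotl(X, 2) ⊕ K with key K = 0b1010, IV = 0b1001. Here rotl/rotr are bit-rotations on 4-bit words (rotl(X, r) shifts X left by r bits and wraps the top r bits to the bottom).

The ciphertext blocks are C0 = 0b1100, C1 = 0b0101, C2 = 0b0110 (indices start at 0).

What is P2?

P2 = 0b1010

OFB decryption: S_i = E(K, S_{i−1}) with S_{−1} = IV; P_i = C_i ⊕ S_i.
P0: S = E(K, 0b1001) = 0b1100; 0b1100 ⊕ 0b1100 = 0b0000.
P1: S = E(K, 0b1100) = 0b1001; 0b0101 ⊕ 0b1001 = 0b1100.
P2: S = E(K, 0b1001) = 0b1100; 0b0110 ⊕ 0b1100 = 0b1010.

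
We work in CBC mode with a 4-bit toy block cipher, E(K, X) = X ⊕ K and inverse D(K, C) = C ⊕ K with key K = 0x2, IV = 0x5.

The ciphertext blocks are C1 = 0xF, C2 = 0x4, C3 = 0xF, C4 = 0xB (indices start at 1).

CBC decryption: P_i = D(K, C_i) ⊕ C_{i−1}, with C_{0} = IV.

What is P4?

P4: D(K, 0xB) = 0x9; 0x9 ⊕ 0xF = 0x6.

P4 = 0x6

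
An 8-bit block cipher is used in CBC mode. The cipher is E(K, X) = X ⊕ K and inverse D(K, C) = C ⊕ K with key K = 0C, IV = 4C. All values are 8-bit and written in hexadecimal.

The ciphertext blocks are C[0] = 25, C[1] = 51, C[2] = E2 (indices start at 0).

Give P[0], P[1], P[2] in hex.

P[0] = 65, P[1] = 78, P[2] = BF

CBC decryption: P_i = D(K, C_i) ⊕ C_{i−1}, with C_{−1} = IV.
P[0]: D(K, 25) = 29; 29 ⊕ 4C = 65.
P[1]: D(K, 51) = 5D; 5D ⊕ 25 = 78.
P[2]: D(K, E2) = EE; EE ⊕ 51 = BF.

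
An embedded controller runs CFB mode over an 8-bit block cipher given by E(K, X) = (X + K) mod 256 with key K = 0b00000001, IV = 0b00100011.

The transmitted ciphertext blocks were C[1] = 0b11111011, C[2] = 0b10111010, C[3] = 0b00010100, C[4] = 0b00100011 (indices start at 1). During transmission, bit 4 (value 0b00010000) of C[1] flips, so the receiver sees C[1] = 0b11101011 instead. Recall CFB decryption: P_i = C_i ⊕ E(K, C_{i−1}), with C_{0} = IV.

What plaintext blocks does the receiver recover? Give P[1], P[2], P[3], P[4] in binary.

Only C[1] changed, to 0b11101011. In CFB, a change in C_i flips the same bit in P_i and garbles P_{i+1}. Decrypting the received ciphertext:
P[1]: E(K, 0b00100011) = 0b00100100; 0b11101011 ⊕ 0b00100100 = 0b11001111.
P[2]: E(K, 0b11101011) = 0b11101100; 0b10111010 ⊕ 0b11101100 = 0b01010110.
P[3]: E(K, 0b10111010) = 0b10111011; 0b00010100 ⊕ 0b10111011 = 0b10101111.
P[4]: E(K, 0b00010100) = 0b00010101; 0b00100011 ⊕ 0b00010101 = 0b00110110.
Blocks that differ from the original plaintext: P[1], P[2].

P[1] = 0b11001111, P[2] = 0b01010110, P[3] = 0b10101111, P[4] = 0b00110110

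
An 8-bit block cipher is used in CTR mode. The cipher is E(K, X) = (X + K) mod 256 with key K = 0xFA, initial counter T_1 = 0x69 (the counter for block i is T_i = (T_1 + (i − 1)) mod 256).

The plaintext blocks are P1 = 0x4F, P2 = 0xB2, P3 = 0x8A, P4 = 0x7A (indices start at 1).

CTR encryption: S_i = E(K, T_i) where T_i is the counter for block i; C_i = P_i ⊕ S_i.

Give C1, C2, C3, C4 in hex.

C1: T = 0x69, S = E(K, T) = 0x63; 0x4F ⊕ 0x63 = 0x2C.
C2: T = 0x6A, S = E(K, T) = 0x64; 0xB2 ⊕ 0x64 = 0xD6.
C3: T = 0x6B, S = E(K, T) = 0x65; 0x8A ⊕ 0x65 = 0xEF.
C4: T = 0x6C, S = E(K, T) = 0x66; 0x7A ⊕ 0x66 = 0x1C.

C1 = 0x2C, C2 = 0xD6, C3 = 0xEF, C4 = 0x1C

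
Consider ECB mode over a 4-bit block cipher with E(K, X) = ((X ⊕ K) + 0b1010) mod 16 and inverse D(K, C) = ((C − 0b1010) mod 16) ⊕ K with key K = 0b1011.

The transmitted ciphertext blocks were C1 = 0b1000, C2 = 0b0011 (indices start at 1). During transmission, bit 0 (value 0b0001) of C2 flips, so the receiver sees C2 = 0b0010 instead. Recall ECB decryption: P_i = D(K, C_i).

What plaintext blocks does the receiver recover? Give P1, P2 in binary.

P1 = 0b0101, P2 = 0b0011

Only C2 changed, to 0b0010. In ECB, a change in C_i affects only P_i. Decrypting the received ciphertext:
P1: D(K, 0b1000) = 0b0101.
P2: D(K, 0b0010) = 0b0011.
Blocks that differ from the original plaintext: P2.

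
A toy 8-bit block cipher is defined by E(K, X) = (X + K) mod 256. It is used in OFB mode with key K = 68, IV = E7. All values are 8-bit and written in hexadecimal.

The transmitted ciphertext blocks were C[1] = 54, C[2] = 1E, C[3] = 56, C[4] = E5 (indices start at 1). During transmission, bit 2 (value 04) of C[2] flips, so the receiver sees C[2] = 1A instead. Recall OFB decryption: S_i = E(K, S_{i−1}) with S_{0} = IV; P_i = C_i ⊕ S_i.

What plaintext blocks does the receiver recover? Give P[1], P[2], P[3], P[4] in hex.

Only C[2] changed, to 1A. In OFB, a change in C_i flips the same bit in P_i only; the keystream is unaffected. Decrypting the received ciphertext:
P[1]: S = E(K, E7) = 4F; 54 ⊕ 4F = 1B.
P[2]: S = E(K, 4F) = B7; 1A ⊕ B7 = AD.
P[3]: S = E(K, B7) = 1F; 56 ⊕ 1F = 49.
P[4]: S = E(K, 1F) = 87; E5 ⊕ 87 = 62.
Blocks that differ from the original plaintext: P[2].

P[1] = 1B, P[2] = AD, P[3] = 49, P[4] = 62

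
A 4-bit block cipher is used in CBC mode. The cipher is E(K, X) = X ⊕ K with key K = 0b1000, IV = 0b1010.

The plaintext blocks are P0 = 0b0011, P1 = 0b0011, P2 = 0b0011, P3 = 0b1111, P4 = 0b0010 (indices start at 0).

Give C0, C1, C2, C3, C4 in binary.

CBC encryption: C_i = E(K, P_i ⊕ C_{i−1}), with C_{−1} = IV.
C0: P0 ⊕ 0b1010 = 0b1001; E(K, 0b1001) = 0b0001.
C1: P1 ⊕ 0b0001 = 0b0010; E(K, 0b0010) = 0b1010.
C2: P2 ⊕ 0b1010 = 0b1001; E(K, 0b1001) = 0b0001.
C3: P3 ⊕ 0b0001 = 0b1110; E(K, 0b1110) = 0b0110.
C4: P4 ⊕ 0b0110 = 0b0100; E(K, 0b0100) = 0b1100.

C0 = 0b0001, C1 = 0b1010, C2 = 0b0001, C3 = 0b0110, C4 = 0b1100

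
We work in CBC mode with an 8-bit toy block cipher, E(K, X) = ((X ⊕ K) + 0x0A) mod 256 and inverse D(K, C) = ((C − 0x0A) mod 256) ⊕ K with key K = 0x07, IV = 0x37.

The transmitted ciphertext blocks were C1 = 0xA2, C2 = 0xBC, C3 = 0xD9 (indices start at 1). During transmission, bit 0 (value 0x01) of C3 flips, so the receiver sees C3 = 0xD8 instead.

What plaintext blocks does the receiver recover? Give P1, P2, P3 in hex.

CBC decryption: P_i = D(K, C_i) ⊕ C_{i−1}, with C_{0} = IV.
Only C3 changed, to 0xD8. In CBC, a change in C_i garbles P_i and flips the same bit in P_{i+1}. Decrypting the received ciphertext:
P1: D(K, 0xA2) = 0x9F; 0x9F ⊕ 0x37 = 0xA8.
P2: D(K, 0xBC) = 0xB5; 0xB5 ⊕ 0xA2 = 0x17.
P3: D(K, 0xD8) = 0xC9; 0xC9 ⊕ 0xBC = 0x75.
Blocks that differ from the original plaintext: P3.

P1 = 0xA8, P2 = 0x17, P3 = 0x75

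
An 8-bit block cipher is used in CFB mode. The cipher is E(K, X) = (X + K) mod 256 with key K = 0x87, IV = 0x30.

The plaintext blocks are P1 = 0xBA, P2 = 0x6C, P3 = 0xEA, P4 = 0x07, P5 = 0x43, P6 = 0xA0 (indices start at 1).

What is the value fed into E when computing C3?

0xF8

CFB encryption: C_i = P_i ⊕ E(K, C_{i−1}), with C_{0} = IV.
C1: E(K, 0x30) = 0xB7; 0xBA ⊕ 0xB7 = 0x0D.
C2: E(K, 0x0D) = 0x94; 0x6C ⊕ 0x94 = 0xF8.
C3: E(K, 0xF8) = 0x7F; 0xEA ⊕ 0x7F = 0x95.
So the input to E for block 3 is 0xF8.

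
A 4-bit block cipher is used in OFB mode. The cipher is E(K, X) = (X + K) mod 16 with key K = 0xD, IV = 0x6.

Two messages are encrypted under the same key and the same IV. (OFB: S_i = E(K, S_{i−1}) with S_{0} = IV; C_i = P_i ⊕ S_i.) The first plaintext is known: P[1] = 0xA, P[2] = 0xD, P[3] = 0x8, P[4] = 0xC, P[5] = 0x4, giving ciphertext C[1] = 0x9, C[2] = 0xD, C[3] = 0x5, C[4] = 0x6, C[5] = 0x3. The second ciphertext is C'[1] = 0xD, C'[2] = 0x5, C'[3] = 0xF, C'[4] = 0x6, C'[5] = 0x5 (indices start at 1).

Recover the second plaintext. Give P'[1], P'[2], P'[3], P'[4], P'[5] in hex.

P'[1] = 0xE, P'[2] = 0x5, P'[3] = 0x2, P'[4] = 0xC, P'[5] = 0x2

In OFB with a reused IV, both messages share the same keystream S_i, so C_i ⊕ C'_i = P_i ⊕ P'_i and thus P'_i = P_i ⊕ C_i ⊕ C'_i.
P'[1]: 0xA ⊕ 0x9 ⊕ 0xD = 0xE.
P'[2]: 0xD ⊕ 0xD ⊕ 0x5 = 0x5.
P'[3]: 0x8 ⊕ 0x5 ⊕ 0xF = 0x2.
P'[4]: 0xC ⊕ 0x6 ⊕ 0x6 = 0xC.
P'[5]: 0x4 ⊕ 0x3 ⊕ 0x5 = 0x2.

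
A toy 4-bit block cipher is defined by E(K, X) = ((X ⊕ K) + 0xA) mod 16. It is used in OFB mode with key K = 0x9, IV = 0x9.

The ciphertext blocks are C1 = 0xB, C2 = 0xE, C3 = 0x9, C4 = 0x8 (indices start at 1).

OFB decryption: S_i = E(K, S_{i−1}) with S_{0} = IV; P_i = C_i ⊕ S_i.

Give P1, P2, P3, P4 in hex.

P1: S = E(K, 0x9) = 0xA; 0xB ⊕ 0xA = 0x1.
P2: S = E(K, 0xA) = 0xD; 0xE ⊕ 0xD = 0x3.
P3: S = E(K, 0xD) = 0xE; 0x9 ⊕ 0xE = 0x7.
P4: S = E(K, 0xE) = 0x1; 0x8 ⊕ 0x1 = 0x9.

P1 = 0x1, P2 = 0x3, P3 = 0x7, P4 = 0x9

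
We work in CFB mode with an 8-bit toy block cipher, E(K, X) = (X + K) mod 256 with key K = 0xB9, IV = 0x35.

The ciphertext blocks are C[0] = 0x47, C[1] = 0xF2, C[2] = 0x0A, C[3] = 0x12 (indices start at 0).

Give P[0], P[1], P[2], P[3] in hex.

CFB decryption: P_i = C_i ⊕ E(K, C_{i−1}), with C_{−1} = IV.
P[0]: E(K, 0x35) = 0xEE; 0x47 ⊕ 0xEE = 0xA9.
P[1]: E(K, 0x47) = 0x00; 0xF2 ⊕ 0x00 = 0xF2.
P[2]: E(K, 0xF2) = 0xAB; 0x0A ⊕ 0xAB = 0xA1.
P[3]: E(K, 0x0A) = 0xC3; 0x12 ⊕ 0xC3 = 0xD1.

P[0] = 0xA9, P[1] = 0xF2, P[2] = 0xA1, P[3] = 0xD1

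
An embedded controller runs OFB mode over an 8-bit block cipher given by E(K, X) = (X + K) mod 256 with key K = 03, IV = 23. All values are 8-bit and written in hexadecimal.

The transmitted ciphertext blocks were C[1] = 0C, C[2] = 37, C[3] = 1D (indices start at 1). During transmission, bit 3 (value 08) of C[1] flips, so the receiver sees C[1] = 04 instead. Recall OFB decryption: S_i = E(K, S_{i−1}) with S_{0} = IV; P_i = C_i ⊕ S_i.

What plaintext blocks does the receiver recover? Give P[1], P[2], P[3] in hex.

Only C[1] changed, to 04. In OFB, a change in C_i flips the same bit in P_i only; the keystream is unaffected. Decrypting the received ciphertext:
P[1]: S = E(K, 23) = 26; 04 ⊕ 26 = 22.
P[2]: S = E(K, 26) = 29; 37 ⊕ 29 = 1E.
P[3]: S = E(K, 29) = 2C; 1D ⊕ 2C = 31.
Blocks that differ from the original plaintext: P[1].

P[1] = 22, P[2] = 1E, P[3] = 31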